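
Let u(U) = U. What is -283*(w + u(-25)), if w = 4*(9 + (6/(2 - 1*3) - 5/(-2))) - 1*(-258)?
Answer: -72165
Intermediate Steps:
w = 280 (w = 4*(9 + (6/(2 - 3) - 5*(-½))) + 258 = 4*(9 + (6/(-1) + 5/2)) + 258 = 4*(9 + (6*(-1) + 5/2)) + 258 = 4*(9 + (-6 + 5/2)) + 258 = 4*(9 - 7/2) + 258 = 4*(11/2) + 258 = 22 + 258 = 280)
-283*(w + u(-25)) = -283*(280 - 25) = -283*255 = -72165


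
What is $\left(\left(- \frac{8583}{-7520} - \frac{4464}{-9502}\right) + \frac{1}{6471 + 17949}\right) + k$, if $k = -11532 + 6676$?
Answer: $- \frac{211764468557611}{43623301920} \approx -4854.4$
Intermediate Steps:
$k = -4856$
$\left(\left(- \frac{8583}{-7520} - \frac{4464}{-9502}\right) + \frac{1}{6471 + 17949}\right) + k = \left(\left(- \frac{8583}{-7520} - \frac{4464}{-9502}\right) + \frac{1}{6471 + 17949}\right) - 4856 = \left(\left(\left(-8583\right) \left(- \frac{1}{7520}\right) - - \frac{2232}{4751}\right) + \frac{1}{24420}\right) - 4856 = \left(\left(\frac{8583}{7520} + \frac{2232}{4751}\right) + \frac{1}{24420}\right) - 4856 = \left(\frac{57562473}{35727520} + \frac{1}{24420}\right) - 4856 = \frac{70285565909}{43623301920} - 4856 = - \frac{211764468557611}{43623301920}$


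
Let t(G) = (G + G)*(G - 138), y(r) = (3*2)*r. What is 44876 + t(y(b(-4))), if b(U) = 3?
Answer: 40556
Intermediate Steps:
y(r) = 6*r
t(G) = 2*G*(-138 + G) (t(G) = (2*G)*(-138 + G) = 2*G*(-138 + G))
44876 + t(y(b(-4))) = 44876 + 2*(6*3)*(-138 + 6*3) = 44876 + 2*18*(-138 + 18) = 44876 + 2*18*(-120) = 44876 - 4320 = 40556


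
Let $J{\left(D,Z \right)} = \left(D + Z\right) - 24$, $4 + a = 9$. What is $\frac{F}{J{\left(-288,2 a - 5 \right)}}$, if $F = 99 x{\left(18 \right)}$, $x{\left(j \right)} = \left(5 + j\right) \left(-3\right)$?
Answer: $\frac{6831}{307} \approx 22.251$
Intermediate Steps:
$a = 5$ ($a = -4 + 9 = 5$)
$x{\left(j \right)} = -15 - 3 j$
$F = -6831$ ($F = 99 \left(-15 - 54\right) = 99 \left(-69\right) = -6831$)
$J{\left(D,Z \right)} = -24 + D + Z$
$\frac{F}{J{\left(-288,2 a - 5 \right)}} = - \frac{6831}{-24 - 288 + \left(2 \cdot 5 - 5\right)} = - \frac{6831}{-24 - 288 + \left(10 - 5\right)} = - \frac{6831}{-24 - 288 + 5} = - \frac{6831}{-307} = \left(-6831\right) \left(- \frac{1}{307}\right) = \frac{6831}{307}$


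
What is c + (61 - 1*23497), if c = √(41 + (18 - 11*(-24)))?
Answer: -23436 + √323 ≈ -23418.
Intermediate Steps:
c = √323 (c = √(41 + (18 + 264)) = √(41 + 282) = √323 ≈ 17.972)
c + (61 - 1*23497) = √323 + (61 - 1*23497) = √323 + (61 - 23497) = √323 - 23436 = -23436 + √323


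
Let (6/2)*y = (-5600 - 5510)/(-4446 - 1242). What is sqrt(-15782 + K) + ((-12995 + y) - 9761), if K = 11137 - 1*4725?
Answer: -194148637/8532 + I*sqrt(9370) ≈ -22755.0 + 96.799*I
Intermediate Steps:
K = 6412 (K = 11137 - 4725 = 6412)
y = 5555/8532 (y = ((-5600 - 5510)/(-4446 - 1242))/3 = (-11110/(-5688))/3 = (-11110*(-1/5688))/3 = (1/3)*(5555/2844) = 5555/8532 ≈ 0.65108)
sqrt(-15782 + K) + ((-12995 + y) - 9761) = sqrt(-15782 + 6412) + ((-12995 + 5555/8532) - 9761) = sqrt(-9370) + (-110867785/8532 - 9761) = I*sqrt(9370) - 194148637/8532 = -194148637/8532 + I*sqrt(9370)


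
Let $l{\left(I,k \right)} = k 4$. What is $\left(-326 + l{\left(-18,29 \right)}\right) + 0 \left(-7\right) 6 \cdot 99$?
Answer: $-210$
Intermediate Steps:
$l{\left(I,k \right)} = 4 k$
$\left(-326 + l{\left(-18,29 \right)}\right) + 0 \left(-7\right) 6 \cdot 99 = \left(-326 + 4 \cdot 29\right) + 0 \left(-7\right) 6 \cdot 99 = \left(-326 + 116\right) + 0 \cdot 6 \cdot 99 = -210 + 0 \cdot 99 = -210 + 0 = -210$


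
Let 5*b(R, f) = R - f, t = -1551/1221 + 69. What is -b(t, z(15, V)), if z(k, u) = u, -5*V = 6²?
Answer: -13862/925 ≈ -14.986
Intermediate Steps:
V = -36/5 (V = -⅕*6² = -⅕*36 = -36/5 ≈ -7.2000)
t = 2506/37 (t = -1551*1/1221 + 69 = -47/37 + 69 = 2506/37 ≈ 67.730)
b(R, f) = -f/5 + R/5 (b(R, f) = (R - f)/5 = -f/5 + R/5)
-b(t, z(15, V)) = -(-⅕*(-36/5) + (⅕)*(2506/37)) = -(36/25 + 2506/185) = -1*13862/925 = -13862/925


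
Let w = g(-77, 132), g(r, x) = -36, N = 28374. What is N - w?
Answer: 28410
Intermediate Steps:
w = -36
N - w = 28374 - 1*(-36) = 28374 + 36 = 28410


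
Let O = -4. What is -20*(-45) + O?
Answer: 896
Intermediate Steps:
-20*(-45) + O = -20*(-45) - 4 = 900 - 4 = 896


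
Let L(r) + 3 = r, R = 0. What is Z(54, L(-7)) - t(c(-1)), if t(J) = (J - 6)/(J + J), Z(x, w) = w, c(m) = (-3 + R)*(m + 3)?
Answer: -11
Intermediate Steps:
c(m) = -9 - 3*m (c(m) = (-3 + 0)*(m + 3) = -3*(3 + m) = -9 - 3*m)
L(r) = -3 + r
t(J) = (-6 + J)/(2*J) (t(J) = (-6 + J)/((2*J)) = (-6 + J)*(1/(2*J)) = (-6 + J)/(2*J))
Z(54, L(-7)) - t(c(-1)) = (-3 - 7) - (-6 + (-9 - 3*(-1)))/(2*(-9 - 3*(-1))) = -10 - (-6 + (-9 + 3))/(2*(-9 + 3)) = -10 - (-6 - 6)/(2*(-6)) = -10 - (-1)*(-12)/(2*6) = -10 - 1*1 = -10 - 1 = -11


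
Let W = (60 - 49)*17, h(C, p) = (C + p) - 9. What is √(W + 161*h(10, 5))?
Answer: √1153 ≈ 33.956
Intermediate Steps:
h(C, p) = -9 + C + p
W = 187 (W = 11*17 = 187)
√(W + 161*h(10, 5)) = √(187 + 161*(-9 + 10 + 5)) = √(187 + 161*6) = √(187 + 966) = √1153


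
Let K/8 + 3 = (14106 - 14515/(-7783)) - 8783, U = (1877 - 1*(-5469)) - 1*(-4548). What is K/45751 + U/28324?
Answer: 6810336773451/5042805427346 ≈ 1.3505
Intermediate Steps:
U = 11894 (U = (1877 + 5469) + 4548 = 7346 + 4548 = 11894)
K = 331360600/7783 (K = -24 + 8*((14106 - 14515/(-7783)) - 8783) = -24 + 8*((14106 - 14515*(-1/7783)) - 8783) = -24 + 8*((14106 + 14515/7783) - 8783) = -24 + 8*(109801513/7783 - 8783) = -24 + 8*(41443424/7783) = -24 + 331547392/7783 = 331360600/7783 ≈ 42575.)
K/45751 + U/28324 = (331360600/7783)/45751 + 11894/28324 = (331360600/7783)*(1/45751) + 11894*(1/28324) = 331360600/356080033 + 5947/14162 = 6810336773451/5042805427346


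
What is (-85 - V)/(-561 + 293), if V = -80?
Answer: 5/268 ≈ 0.018657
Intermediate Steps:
(-85 - V)/(-561 + 293) = (-85 - 1*(-80))/(-561 + 293) = (-85 + 80)/(-268) = -5*(-1/268) = 5/268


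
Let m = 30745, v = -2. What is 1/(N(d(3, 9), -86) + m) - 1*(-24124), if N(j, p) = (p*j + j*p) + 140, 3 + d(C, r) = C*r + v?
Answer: 653784525/27101 ≈ 24124.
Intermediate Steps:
d(C, r) = -5 + C*r (d(C, r) = -3 + (C*r - 2) = -3 + (-2 + C*r) = -5 + C*r)
N(j, p) = 140 + 2*j*p (N(j, p) = (j*p + j*p) + 140 = 2*j*p + 140 = 140 + 2*j*p)
1/(N(d(3, 9), -86) + m) - 1*(-24124) = 1/((140 + 2*(-5 + 3*9)*(-86)) + 30745) - 1*(-24124) = 1/((140 + 2*(-5 + 27)*(-86)) + 30745) + 24124 = 1/((140 + 2*22*(-86)) + 30745) + 24124 = 1/((140 - 3784) + 30745) + 24124 = 1/(-3644 + 30745) + 24124 = 1/27101 + 24124 = 653784525/27101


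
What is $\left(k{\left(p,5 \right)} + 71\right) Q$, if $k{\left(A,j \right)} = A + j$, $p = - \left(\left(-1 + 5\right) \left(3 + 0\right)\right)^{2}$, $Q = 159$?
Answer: $-10812$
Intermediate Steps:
$p = -144$ ($p = - \left(4 \cdot 3\right)^{2} = - 12^{2} = \left(-1\right) 144 = -144$)
$\left(k{\left(p,5 \right)} + 71\right) Q = \left(\left(-144 + 5\right) + 71\right) 159 = \left(-139 + 71\right) 159 = \left(-68\right) 159 = -10812$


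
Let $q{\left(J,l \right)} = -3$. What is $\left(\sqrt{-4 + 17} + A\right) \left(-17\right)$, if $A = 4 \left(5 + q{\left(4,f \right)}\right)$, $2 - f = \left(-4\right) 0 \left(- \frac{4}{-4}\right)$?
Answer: $-136 - 17 \sqrt{13} \approx -197.29$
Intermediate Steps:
$f = 2$ ($f = 2 - \left(-4\right) 0 \left(- \frac{4}{-4}\right) = 2 - 0 \left(\left(-4\right) \left(- \frac{1}{4}\right)\right) = 2 - 0 \cdot 1 = 2 - 0 = 2 + 0 = 2$)
$A = 8$ ($A = 4 \left(5 - 3\right) = 4 \cdot 2 = 8$)
$\left(\sqrt{-4 + 17} + A\right) \left(-17\right) = \left(\sqrt{-4 + 17} + 8\right) \left(-17\right) = \left(\sqrt{13} + 8\right) \left(-17\right) = \left(8 + \sqrt{13}\right) \left(-17\right) = -136 - 17 \sqrt{13}$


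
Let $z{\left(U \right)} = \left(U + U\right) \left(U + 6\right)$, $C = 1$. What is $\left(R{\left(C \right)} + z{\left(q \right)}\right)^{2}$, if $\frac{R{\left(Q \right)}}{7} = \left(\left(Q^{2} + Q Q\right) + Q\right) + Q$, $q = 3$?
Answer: $6724$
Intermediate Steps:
$R{\left(Q \right)} = 14 Q + 14 Q^{2}$ ($R{\left(Q \right)} = 7 \left(\left(\left(Q^{2} + Q Q\right) + Q\right) + Q\right) = 7 \left(\left(\left(Q^{2} + Q^{2}\right) + Q\right) + Q\right) = 7 \left(\left(2 Q^{2} + Q\right) + Q\right) = 7 \left(\left(Q + 2 Q^{2}\right) + Q\right) = 7 \left(2 Q + 2 Q^{2}\right) = 14 Q + 14 Q^{2}$)
$z{\left(U \right)} = 2 U \left(6 + U\right)$
$\left(R{\left(C \right)} + z{\left(q \right)}\right)^{2} = \left(14 \cdot 1 \left(1 + 1\right) + 2 \cdot 3 \left(6 + 3\right)\right)^{2} = \left(14 \cdot 1 \cdot 2 + 2 \cdot 3 \cdot 9\right)^{2} = \left(28 + 54\right)^{2} = 82^{2} = 6724$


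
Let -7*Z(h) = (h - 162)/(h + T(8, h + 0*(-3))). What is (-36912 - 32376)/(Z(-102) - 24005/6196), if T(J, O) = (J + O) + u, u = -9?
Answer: 616057622880/36082919 ≈ 17073.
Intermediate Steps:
T(J, O) = -9 + J + O (T(J, O) = (J + O) - 9 = -9 + J + O)
Z(h) = -(-162 + h)/(7*(-1 + 2*h)) (Z(h) = -(h - 162)/(7*(h + (-9 + 8 + (h + 0*(-3))))) = -(-162 + h)/(7*(h + (-9 + 8 + (h + 0)))) = -(-162 + h)/(7*(h + (-9 + 8 + h))) = -(-162 + h)/(7*(h + (-1 + h))) = -(-162 + h)/(7*(-1 + 2*h)))
(-36912 - 32376)/(Z(-102) - 24005/6196) = (-36912 - 32376)/((162 - 1*(-102))/(7*(-1 + 2*(-102))) - 24005/6196) = -69288/((162 + 102)/(7*(-1 - 204)) - 24005*1/6196) = -69288/((1/7)*264/(-205) - 24005/6196) = -69288/((1/7)*(-1/205)*264 - 24005/6196) = -69288/(-264/1435 - 24005/6196) = -69288/(-36082919/8891260) = -69288*(-8891260/36082919) = 616057622880/36082919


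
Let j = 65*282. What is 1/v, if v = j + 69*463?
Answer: 1/50277 ≈ 1.9890e-5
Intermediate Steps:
j = 18330
v = 50277 (v = 18330 + 69*463 = 18330 + 31947 = 50277)
1/v = 1/50277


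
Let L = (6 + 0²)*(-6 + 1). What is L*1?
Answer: -30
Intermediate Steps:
L = -30 (L = (6 + 0)*(-5) = 6*(-5) = -30)
L*1 = -30*1 = -30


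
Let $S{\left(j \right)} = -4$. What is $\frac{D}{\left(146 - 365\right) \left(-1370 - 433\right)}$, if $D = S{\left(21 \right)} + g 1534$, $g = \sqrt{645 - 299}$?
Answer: $- \frac{4}{394857} + \frac{1534 \sqrt{346}}{394857} \approx 0.072254$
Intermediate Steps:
$g = \sqrt{346} \approx 18.601$
$D = -4 + 1534 \sqrt{346}$ ($D = -4 + \sqrt{346} \cdot 1534 = -4 + 1534 \sqrt{346} \approx 28530.0$)
$\frac{D}{\left(146 - 365\right) \left(-1370 - 433\right)} = \frac{-4 + 1534 \sqrt{346}}{\left(146 - 365\right) \left(-1370 - 433\right)} = \frac{-4 + 1534 \sqrt{346}}{\left(-219\right) \left(-1803\right)} = \frac{-4 + 1534 \sqrt{346}}{394857} = \left(-4 + 1534 \sqrt{346}\right) \frac{1}{394857} = - \frac{4}{394857} + \frac{1534 \sqrt{346}}{394857}$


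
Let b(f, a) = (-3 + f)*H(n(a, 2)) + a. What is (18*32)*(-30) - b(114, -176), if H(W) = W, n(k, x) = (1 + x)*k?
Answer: 41504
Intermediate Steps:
n(k, x) = k*(1 + x)
b(f, a) = a + 3*a*(-3 + f) (b(f, a) = (-3 + f)*(a*(1 + 2)) + a = (-3 + f)*(a*3) + a = (-3 + f)*(3*a) + a = 3*a*(-3 + f) + a = a + 3*a*(-3 + f))
(18*32)*(-30) - b(114, -176) = (18*32)*(-30) - (-176)*(-8 + 3*114) = 576*(-30) - (-176)*(-8 + 342) = -17280 - (-176)*334 = -17280 - 1*(-58784) = -17280 + 58784 = 41504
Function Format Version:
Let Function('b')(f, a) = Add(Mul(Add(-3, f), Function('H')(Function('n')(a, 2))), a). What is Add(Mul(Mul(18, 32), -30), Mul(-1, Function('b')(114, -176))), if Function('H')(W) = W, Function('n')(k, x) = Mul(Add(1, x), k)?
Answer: 41504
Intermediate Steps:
Function('n')(k, x) = Mul(k, Add(1, x))
Function('b')(f, a) = Add(a, Mul(3, a, Add(-3, f))) (Function('b')(f, a) = Add(Mul(Add(-3, f), Mul(a, Add(1, 2))), a) = Add(Mul(Add(-3, f), Mul(a, 3)), a) = Add(Mul(Add(-3, f), Mul(3, a)), a) = Add(Mul(3, a, Add(-3, f)), a) = Add(a, Mul(3, a, Add(-3, f))))
Add(Mul(Mul(18, 32), -30), Mul(-1, Function('b')(114, -176))) = Add(Mul(Mul(18, 32), -30), Mul(-1, Mul(-176, Add(-8, Mul(3, 114))))) = Add(Mul(576, -30), Mul(-1, Mul(-176, Add(-8, 342)))) = Add(-17280, Mul(-1, Mul(-176, 334))) = Add(-17280, Mul(-1, -58784)) = Add(-17280, 58784) = 41504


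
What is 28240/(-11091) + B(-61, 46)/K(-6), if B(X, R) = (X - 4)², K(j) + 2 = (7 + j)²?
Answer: -46887715/11091 ≈ -4227.5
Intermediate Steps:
K(j) = -2 + (7 + j)²
B(X, R) = (-4 + X)²
28240/(-11091) + B(-61, 46)/K(-6) = 28240/(-11091) + (-4 - 61)²/(-2 + (7 - 6)²) = 28240*(-1/11091) + (-65)²/(-2 + 1²) = -28240/11091 + 4225/(-2 + 1) = -28240/11091 + 4225/(-1) = -28240/11091 + 4225*(-1) = -28240/11091 - 4225 = -46887715/11091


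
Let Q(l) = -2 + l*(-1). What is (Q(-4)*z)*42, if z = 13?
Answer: 1092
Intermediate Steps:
Q(l) = -2 - l
(Q(-4)*z)*42 = ((-2 - 1*(-4))*13)*42 = ((-2 + 4)*13)*42 = (2*13)*42 = 26*42 = 1092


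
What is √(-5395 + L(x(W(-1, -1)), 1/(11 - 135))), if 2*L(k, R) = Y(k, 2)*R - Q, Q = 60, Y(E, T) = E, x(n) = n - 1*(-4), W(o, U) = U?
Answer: I*√83414986/124 ≈ 73.655*I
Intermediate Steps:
x(n) = 4 + n (x(n) = n + 4 = 4 + n)
L(k, R) = -30 + R*k/2 (L(k, R) = (k*R - 1*60)/2 = (R*k - 60)/2 = (-60 + R*k)/2 = -30 + R*k/2)
√(-5395 + L(x(W(-1, -1)), 1/(11 - 135))) = √(-5395 + (-30 + (4 - 1)/(2*(11 - 135)))) = √(-5395 + (-30 + (½)*3/(-124))) = √(-5395 + (-30 + (½)*(-1/124)*3)) = √(-5395 + (-30 - 3/248)) = √(-5395 - 7443/248) = √(-1345403/248) = I*√83414986/124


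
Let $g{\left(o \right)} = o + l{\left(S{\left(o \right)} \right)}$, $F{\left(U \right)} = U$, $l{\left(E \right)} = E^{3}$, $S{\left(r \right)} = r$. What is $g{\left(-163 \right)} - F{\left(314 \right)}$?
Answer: $-4331224$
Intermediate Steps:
$g{\left(o \right)} = o + o^{3}$
$g{\left(-163 \right)} - F{\left(314 \right)} = \left(-163 + \left(-163\right)^{3}\right) - 314 = \left(-163 - 4330747\right) - 314 = -4330910 - 314 = -4331224$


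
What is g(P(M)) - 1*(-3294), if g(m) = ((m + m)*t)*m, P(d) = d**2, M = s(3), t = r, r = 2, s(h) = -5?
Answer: 5794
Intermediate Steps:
t = 2
M = -5
g(m) = 4*m**2 (g(m) = ((m + m)*2)*m = ((2*m)*2)*m = (4*m)*m = 4*m**2)
g(P(M)) - 1*(-3294) = 4*((-5)**2)**2 - 1*(-3294) = 4*25**2 + 3294 = 4*625 + 3294 = 2500 + 3294 = 5794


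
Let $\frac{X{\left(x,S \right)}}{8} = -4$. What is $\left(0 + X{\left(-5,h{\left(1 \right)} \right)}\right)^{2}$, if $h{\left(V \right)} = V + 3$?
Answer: $1024$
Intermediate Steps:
$h{\left(V \right)} = 3 + V$
$X{\left(x,S \right)} = -32$ ($X{\left(x,S \right)} = 8 \left(-4\right) = -32$)
$\left(0 + X{\left(-5,h{\left(1 \right)} \right)}\right)^{2} = \left(0 - 32\right)^{2} = \left(-32\right)^{2} = 1024$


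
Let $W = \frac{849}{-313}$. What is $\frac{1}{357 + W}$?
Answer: $\frac{313}{110892} \approx 0.0028226$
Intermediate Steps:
$W = - \frac{849}{313}$ ($W = 849 \left(- \frac{1}{313}\right) = - \frac{849}{313} \approx -2.7125$)
$\frac{1}{357 + W} = \frac{1}{357 - \frac{849}{313}} = \frac{1}{\frac{110892}{313}} = \frac{313}{110892}$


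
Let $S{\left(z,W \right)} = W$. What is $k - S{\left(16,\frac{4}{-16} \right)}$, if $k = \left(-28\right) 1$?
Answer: $- \frac{111}{4} \approx -27.75$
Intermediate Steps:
$k = -28$
$k - S{\left(16,\frac{4}{-16} \right)} = -28 - \frac{4}{-16} = -28 - 4 \left(- \frac{1}{16}\right) = -28 - - \frac{1}{4} = -28 + \frac{1}{4} = - \frac{111}{4}$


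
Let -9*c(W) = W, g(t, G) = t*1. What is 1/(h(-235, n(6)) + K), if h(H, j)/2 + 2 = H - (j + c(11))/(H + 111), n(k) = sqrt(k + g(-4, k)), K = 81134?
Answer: 25114614102/2025744278376199 - 5022*sqrt(2)/2025744278376199 ≈ 1.2398e-5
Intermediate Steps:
g(t, G) = t
c(W) = -W/9
n(k) = sqrt(-4 + k) (n(k) = sqrt(k - 4) = sqrt(-4 + k))
h(H, j) = -4 + 2*H - 2*(-11/9 + j)/(111 + H) (h(H, j) = -4 + 2*(H - (j - 1/9*11)/(H + 111)) = -4 + 2*(H - (j - 11/9)/(111 + H)) = -4 + 2*(H - (-11/9 + j)/(111 + H)) = -4 + (2*H - 2*(-11/9 + j)/(111 + H)) = -4 + 2*H - 2*(-11/9 + j)/(111 + H))
1/(h(-235, n(6)) + K) = 1/(2*(-1987 - 9*sqrt(-4 + 6) + 9*(-235)**2 + 981*(-235))/(9*(111 - 235)) + 81134) = 1/((2/9)*(-1987 - 9*sqrt(2) + 9*55225 - 230535)/(-124) + 81134) = 1/((2/9)*(-1/124)*(-1987 - 9*sqrt(2) + 497025 - 230535) + 81134) = 1/((2/9)*(-1/124)*(264503 - 9*sqrt(2)) + 81134) = 1/((-264503/558 + sqrt(2)/62) + 81134) = 1/(45008269/558 + sqrt(2)/62)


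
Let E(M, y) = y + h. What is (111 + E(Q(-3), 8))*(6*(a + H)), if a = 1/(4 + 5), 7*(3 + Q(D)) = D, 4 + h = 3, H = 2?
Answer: 4484/3 ≈ 1494.7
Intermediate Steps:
h = -1 (h = -4 + 3 = -1)
Q(D) = -3 + D/7
a = ⅑ (a = 1/9 = ⅑ ≈ 0.11111)
E(M, y) = -1 + y (E(M, y) = y - 1 = -1 + y)
(111 + E(Q(-3), 8))*(6*(a + H)) = (111 + (-1 + 8))*(6*(⅑ + 2)) = (111 + 7)*(6*(19/9)) = 118*(38/3) = 4484/3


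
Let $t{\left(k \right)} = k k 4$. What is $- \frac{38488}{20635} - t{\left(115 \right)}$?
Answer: $- \frac{1091629988}{20635} \approx -52902.0$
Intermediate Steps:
$t{\left(k \right)} = 4 k^{2}$ ($t{\left(k \right)} = k^{2} \cdot 4 = 4 k^{2}$)
$- \frac{38488}{20635} - t{\left(115 \right)} = - \frac{38488}{20635} - 4 \cdot 115^{2} = \left(-38488\right) \frac{1}{20635} - 4 \cdot 13225 = - \frac{38488}{20635} - 52900 = - \frac{1091629988}{20635}$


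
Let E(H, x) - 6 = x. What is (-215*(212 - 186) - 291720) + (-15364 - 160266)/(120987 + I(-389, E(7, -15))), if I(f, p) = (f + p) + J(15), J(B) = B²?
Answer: -17959692985/60407 ≈ -2.9731e+5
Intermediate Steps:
E(H, x) = 6 + x
I(f, p) = 225 + f + p (I(f, p) = (f + p) + 15² = (f + p) + 225 = 225 + f + p)
(-215*(212 - 186) - 291720) + (-15364 - 160266)/(120987 + I(-389, E(7, -15))) = (-215*(212 - 186) - 291720) + (-15364 - 160266)/(120987 + (225 - 389 + (6 - 15))) = (-215*26 - 291720) - 175630/(120987 + (225 - 389 - 9)) = (-5590 - 291720) - 175630/(120987 - 173) = -297310 - 175630/120814 = -297310 - 175630*1/120814 = -297310 - 87815/60407 = -17959692985/60407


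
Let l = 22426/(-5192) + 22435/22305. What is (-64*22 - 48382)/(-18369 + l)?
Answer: 115321168248/42553055981 ≈ 2.7101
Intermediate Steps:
l = -38372941/11580756 (l = 22426*(-1/5192) + 22435*(1/22305) = -11213/2596 + 4487/4461 = -38372941/11580756 ≈ -3.3135)
(-64*22 - 48382)/(-18369 + l) = (-64*22 - 48382)/(-18369 - 38372941/11580756) = (-1408 - 48382)/(-212765279905/11580756) = -49790*(-11580756/212765279905) = 115321168248/42553055981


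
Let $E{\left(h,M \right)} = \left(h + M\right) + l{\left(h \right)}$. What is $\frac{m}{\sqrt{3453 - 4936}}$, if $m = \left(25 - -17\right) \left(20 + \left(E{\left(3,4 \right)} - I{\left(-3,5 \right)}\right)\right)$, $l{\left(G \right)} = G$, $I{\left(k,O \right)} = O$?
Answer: $- \frac{1050 i \sqrt{1483}}{1483} \approx - 27.266 i$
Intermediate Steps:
$E{\left(h,M \right)} = M + 2 h$ ($E{\left(h,M \right)} = \left(h + M\right) + h = \left(M + h\right) + h = M + 2 h$)
$m = 1050$ ($m = \left(25 - -17\right) \left(20 + \left(\left(4 + 2 \cdot 3\right) - 5\right)\right) = \left(25 + 17\right) \left(20 + \left(\left(4 + 6\right) - 5\right)\right) = 42 \left(20 + \left(10 - 5\right)\right) = 42 \left(20 + 5\right) = 42 \cdot 25 = 1050$)
$\frac{m}{\sqrt{3453 - 4936}} = \frac{1050}{\sqrt{3453 - 4936}} = \frac{1050}{\sqrt{-1483}} = \frac{1050}{i \sqrt{1483}} = 1050 \left(- \frac{i \sqrt{1483}}{1483}\right) = - \frac{1050 i \sqrt{1483}}{1483}$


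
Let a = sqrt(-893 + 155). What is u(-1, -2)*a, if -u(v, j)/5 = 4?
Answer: -60*I*sqrt(82) ≈ -543.32*I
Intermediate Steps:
u(v, j) = -20 (u(v, j) = -5*4 = -20)
a = 3*I*sqrt(82) (a = sqrt(-738) = 3*I*sqrt(82) ≈ 27.166*I)
u(-1, -2)*a = -60*I*sqrt(82)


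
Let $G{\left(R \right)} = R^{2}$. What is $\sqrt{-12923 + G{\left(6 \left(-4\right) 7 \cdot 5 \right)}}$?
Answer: $\sqrt{692677} \approx 832.27$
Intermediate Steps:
$\sqrt{-12923 + G{\left(6 \left(-4\right) 7 \cdot 5 \right)}} = \sqrt{-12923 + \left(6 \left(-4\right) 7 \cdot 5\right)^{2}} = \sqrt{-12923 + \left(\left(-24\right) 7 \cdot 5\right)^{2}} = \sqrt{-12923 + \left(\left(-168\right) 5\right)^{2}} = \sqrt{-12923 + \left(-840\right)^{2}} = \sqrt{-12923 + 705600} = \sqrt{692677}$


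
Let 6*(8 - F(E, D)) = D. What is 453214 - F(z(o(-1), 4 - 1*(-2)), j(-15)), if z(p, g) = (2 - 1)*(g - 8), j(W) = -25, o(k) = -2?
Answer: 2719211/6 ≈ 4.5320e+5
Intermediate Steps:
z(p, g) = -8 + g (z(p, g) = 1*(-8 + g) = -8 + g)
F(E, D) = 8 - D/6
453214 - F(z(o(-1), 4 - 1*(-2)), j(-15)) = 453214 - (8 - ⅙*(-25)) = 453214 - (8 + 25/6) = 453214 - 1*73/6 = 453214 - 73/6 = 2719211/6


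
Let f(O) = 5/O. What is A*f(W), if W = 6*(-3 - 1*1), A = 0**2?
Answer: 0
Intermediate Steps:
A = 0
W = -24 (W = 6*(-3 - 1) = 6*(-4) = -24)
A*f(W) = 0*(5/(-24)) = 0*(5*(-1/24)) = 0*(-5/24) = 0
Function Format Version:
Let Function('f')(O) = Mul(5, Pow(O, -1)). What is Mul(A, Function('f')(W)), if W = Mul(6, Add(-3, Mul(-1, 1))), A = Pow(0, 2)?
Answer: 0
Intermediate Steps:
A = 0
W = -24 (W = Mul(6, Add(-3, -1)) = Mul(6, -4) = -24)
Mul(A, Function('f')(W)) = Mul(0, Mul(5, Pow(-24, -1))) = Mul(0, Mul(5, Rational(-1, 24))) = Mul(0, Rational(-5, 24)) = 0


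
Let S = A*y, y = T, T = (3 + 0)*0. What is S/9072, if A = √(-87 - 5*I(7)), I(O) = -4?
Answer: 0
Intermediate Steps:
T = 0 (T = 3*0 = 0)
y = 0
A = I*√67 (A = √(-87 - 5*(-4)) = √(-87 + 20) = √(-67) = I*√67 ≈ 8.1853*I)
S = 0 (S = (I*√67)*0 = 0)
S/9072 = 0/9072 = 0*(1/9072) = 0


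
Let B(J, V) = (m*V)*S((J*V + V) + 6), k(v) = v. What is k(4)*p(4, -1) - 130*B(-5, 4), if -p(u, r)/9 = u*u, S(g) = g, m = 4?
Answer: 20224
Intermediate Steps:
p(u, r) = -9*u**2 (p(u, r) = -9*u*u = -9*u**2)
B(J, V) = 4*V*(6 + V + J*V) (B(J, V) = (4*V)*((J*V + V) + 6) = (4*V)*((V + J*V) + 6) = (4*V)*(6 + V + J*V) = 4*V*(6 + V + J*V))
k(4)*p(4, -1) - 130*B(-5, 4) = 4*(-9*4**2) - 520*4*(6 + 4 - 5*4) = 4*(-9*16) - 520*4*(6 + 4 - 20) = 4*(-144) - 520*4*(-10) = -576 - 130*(-160) = -576 + 20800 = 20224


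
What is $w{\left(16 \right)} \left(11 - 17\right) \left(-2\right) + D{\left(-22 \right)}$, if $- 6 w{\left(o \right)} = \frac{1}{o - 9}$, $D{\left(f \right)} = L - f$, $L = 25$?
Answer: $\frac{327}{7} \approx 46.714$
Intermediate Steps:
$D{\left(f \right)} = 25 - f$
$w{\left(o \right)} = - \frac{1}{6 \left(-9 + o\right)}$ ($w{\left(o \right)} = - \frac{1}{6 \left(o - 9\right)} = - \frac{1}{6 \left(-9 + o\right)}$)
$w{\left(16 \right)} \left(11 - 17\right) \left(-2\right) + D{\left(-22 \right)} = - \frac{1}{-54 + 6 \cdot 16} \left(11 - 17\right) \left(-2\right) + \left(25 - -22\right) = - \frac{1}{-54 + 96} \left(\left(-6\right) \left(-2\right)\right) + \left(25 + 22\right) = - \frac{1}{42} \cdot 12 + 47 = \left(-1\right) \frac{1}{42} \cdot 12 + 47 = \left(- \frac{1}{42}\right) 12 + 47 = - \frac{2}{7} + 47 = \frac{327}{7}$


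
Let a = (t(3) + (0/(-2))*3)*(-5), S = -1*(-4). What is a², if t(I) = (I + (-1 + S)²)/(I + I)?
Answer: 100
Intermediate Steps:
S = 4
t(I) = (9 + I)/(2*I) (t(I) = (I + (-1 + 4)²)/(I + I) = (I + 3²)/((2*I)) = (I + 9)*(1/(2*I)) = (9 + I)*(1/(2*I)) = (9 + I)/(2*I))
a = -10 (a = ((½)*(9 + 3)/3 + (0/(-2))*3)*(-5) = ((½)*(⅓)*12 + (0*(-½))*3)*(-5) = (2 + 0*3)*(-5) = (2 + 0)*(-5) = 2*(-5) = -10)
a² = (-10)² = 100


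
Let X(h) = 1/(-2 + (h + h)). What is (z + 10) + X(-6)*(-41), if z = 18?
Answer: 433/14 ≈ 30.929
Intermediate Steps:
X(h) = 1/(-2 + 2*h)
(z + 10) + X(-6)*(-41) = (18 + 10) + (1/(2*(-1 - 6)))*(-41) = 28 + ((½)/(-7))*(-41) = 28 + ((½)*(-⅐))*(-41) = 28 - 1/14*(-41) = 28 + 41/14 = 433/14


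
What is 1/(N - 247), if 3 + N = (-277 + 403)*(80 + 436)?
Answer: 1/64766 ≈ 1.5440e-5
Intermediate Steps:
N = 65013 (N = -3 + (-277 + 403)*(80 + 436) = -3 + 126*516 = -3 + 65016 = 65013)
1/(N - 247) = 1/(65013 - 247) = 1/64766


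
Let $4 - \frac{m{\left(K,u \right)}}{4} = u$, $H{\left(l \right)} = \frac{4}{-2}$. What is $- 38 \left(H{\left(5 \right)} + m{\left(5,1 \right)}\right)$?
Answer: $-380$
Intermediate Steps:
$H{\left(l \right)} = -2$ ($H{\left(l \right)} = 4 \left(- \frac{1}{2}\right) = -2$)
$m{\left(K,u \right)} = 16 - 4 u$
$- 38 \left(H{\left(5 \right)} + m{\left(5,1 \right)}\right) = - 38 \left(-2 + \left(16 - 4\right)\right) = - 38 \left(-2 + 12\right) = \left(-38\right) 10 = -380$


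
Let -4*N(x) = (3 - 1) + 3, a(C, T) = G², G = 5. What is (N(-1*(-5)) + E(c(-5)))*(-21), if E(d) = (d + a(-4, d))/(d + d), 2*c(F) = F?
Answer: 483/4 ≈ 120.75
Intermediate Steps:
c(F) = F/2
a(C, T) = 25 (a(C, T) = 5² = 25)
N(x) = -5/4 (N(x) = -((3 - 1) + 3)/4 = -(2 + 3)/4 = -¼*5 = -5/4)
E(d) = (25 + d)/(2*d) (E(d) = (d + 25)/(d + d) = (25 + d)/((2*d)) = (25 + d)*(1/(2*d)) = (25 + d)/(2*d))
(N(-1*(-5)) + E(c(-5)))*(-21) = (-5/4 + (25 + (½)*(-5))/(2*(((½)*(-5)))))*(-21) = (-5/4 + (25 - 5/2)/(2*(-5/2)))*(-21) = (-5/4 + (½)*(-⅖)*(45/2))*(-21) = (-5/4 - 9/2)*(-21) = -23/4*(-21) = 483/4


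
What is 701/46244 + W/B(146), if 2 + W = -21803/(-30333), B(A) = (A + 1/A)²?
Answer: 9624103340007985/637415952108042228 ≈ 0.015099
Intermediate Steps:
W = -38863/30333 (W = -2 - 21803/(-30333) = -2 - 21803*(-1/30333) = -2 + 21803/30333 = -38863/30333 ≈ -1.2812)
701/46244 + W/B(146) = 701/46244 - 38863*21316/(1 + 146²)²/30333 = 701*(1/46244) - 38863*21316/(1 + 21316)²/30333 = 701/46244 - 38863/(30333*((1/21316)*21317²)) = 701/46244 - 38863/(30333*((1/21316)*454414489)) = 701/46244 - 38863/(30333*454414489/21316) = 701/46244 - 38863/30333*21316/454414489 = 701/46244 - 828403708/13783754694837 = 9624103340007985/637415952108042228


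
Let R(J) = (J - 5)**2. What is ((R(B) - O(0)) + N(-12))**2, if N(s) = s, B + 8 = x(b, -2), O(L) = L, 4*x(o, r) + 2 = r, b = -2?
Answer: 33856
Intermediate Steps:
x(o, r) = -1/2 + r/4
B = -9 (B = -8 + (-1/2 + (1/4)*(-2)) = -8 + (-1/2 - 1/2) = -8 - 1 = -9)
R(J) = (-5 + J)**2
((R(B) - O(0)) + N(-12))**2 = (((-5 - 9)**2 - 1*0) - 12)**2 = (((-14)**2 + 0) - 12)**2 = ((196 + 0) - 12)**2 = (196 - 12)**2 = 184**2 = 33856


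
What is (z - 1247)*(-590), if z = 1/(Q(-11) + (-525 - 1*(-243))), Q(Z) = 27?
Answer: 37522348/51 ≈ 7.3573e+5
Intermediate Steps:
z = -1/255 (z = 1/(27 + (-525 - 1*(-243))) = 1/(27 + (-525 + 243)) = 1/(27 - 282) = 1/(-255) = -1/255 ≈ -0.0039216)
(z - 1247)*(-590) = (-1/255 - 1247)*(-590) = -317986/255*(-590) = 37522348/51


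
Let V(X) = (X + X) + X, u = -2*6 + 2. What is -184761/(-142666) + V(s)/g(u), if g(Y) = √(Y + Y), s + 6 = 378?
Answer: 184761/142666 - 558*I*√5/5 ≈ 1.2951 - 249.55*I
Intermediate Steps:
u = -10 (u = -12 + 2 = -10)
s = 372 (s = -6 + 378 = 372)
g(Y) = √2*√Y (g(Y) = √(2*Y) = √2*√Y)
V(X) = 3*X (V(X) = 2*X + X = 3*X)
-184761/(-142666) + V(s)/g(u) = -184761/(-142666) + (3*372)/((√2*√(-10))) = -184761*(-1/142666) + 1116/((√2*(I*√10))) = 184761/142666 + 1116/((2*I*√5)) = 184761/142666 + 1116*(-I*√5/10) = 184761/142666 - 558*I*√5/5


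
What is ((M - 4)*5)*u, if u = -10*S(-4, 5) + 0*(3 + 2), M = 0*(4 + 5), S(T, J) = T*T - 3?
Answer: 2600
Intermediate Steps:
S(T, J) = -3 + T**2 (S(T, J) = T**2 - 3 = -3 + T**2)
M = 0 (M = 0*9 = 0)
u = -130 (u = -10*(-3 + (-4)**2) + 0*(3 + 2) = -10*(-3 + 16) + 0*5 = -10*13 + 0 = -130 + 0 = -130)
((M - 4)*5)*u = ((0 - 4)*5)*(-130) = -4*5*(-130) = -20*(-130) = 2600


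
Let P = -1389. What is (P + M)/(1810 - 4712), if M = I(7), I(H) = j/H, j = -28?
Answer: 1393/2902 ≈ 0.48001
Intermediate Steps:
I(H) = -28/H
M = -4 (M = -28/7 = -28*1/7 = -4)
(P + M)/(1810 - 4712) = (-1389 - 4)/(1810 - 4712) = -1393/(-2902) = -1393*(-1/2902) = 1393/2902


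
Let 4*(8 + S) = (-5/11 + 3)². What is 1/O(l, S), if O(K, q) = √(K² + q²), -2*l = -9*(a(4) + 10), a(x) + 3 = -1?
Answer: 121*√11269273/11269273 ≈ 0.036044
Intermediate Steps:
a(x) = -4 (a(x) = -3 - 1 = -4)
l = 27 (l = -(-9)*(-4 + 10)/2 = -(-9)*6/2 = -½*(-54) = 27)
S = -772/121 (S = -8 + (-5/11 + 3)²/4 = -8 + (28/11)²/4 = -8 + (¼)*(784/121) = -8 + 196/121 = -772/121 ≈ -6.3802)
1/O(l, S) = 1/(√(27² + (-772/121)²)) = 1/(√(729 + 595984/14641)) = 1/(√(11269273/14641)) = 1/(√11269273/121) = 121*√11269273/11269273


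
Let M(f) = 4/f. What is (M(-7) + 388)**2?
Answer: 7354944/49 ≈ 1.5010e+5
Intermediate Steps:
(M(-7) + 388)**2 = (4/(-7) + 388)**2 = (4*(-1/7) + 388)**2 = (-4/7 + 388)**2 = (2712/7)**2 = 7354944/49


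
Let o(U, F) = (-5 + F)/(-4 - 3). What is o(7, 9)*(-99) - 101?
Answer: -311/7 ≈ -44.429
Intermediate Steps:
o(U, F) = 5/7 - F/7 (o(U, F) = (-5 + F)/(-7) = (-5 + F)*(-1/7) = 5/7 - F/7)
o(7, 9)*(-99) - 101 = (5/7 - 1/7*9)*(-99) - 101 = (5/7 - 9/7)*(-99) - 101 = -4/7*(-99) - 101 = 396/7 - 101 = -311/7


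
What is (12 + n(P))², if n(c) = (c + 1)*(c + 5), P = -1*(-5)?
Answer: 5184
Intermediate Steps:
P = 5
n(c) = (1 + c)*(5 + c)
(12 + n(P))² = (12 + (5 + 5² + 6*5))² = (12 + (5 + 25 + 30))² = (12 + 60)² = 72² = 5184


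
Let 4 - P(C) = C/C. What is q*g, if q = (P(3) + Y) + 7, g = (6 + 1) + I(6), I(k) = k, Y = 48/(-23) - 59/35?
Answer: 65169/805 ≈ 80.955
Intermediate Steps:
Y = -3037/805 (Y = 48*(-1/23) - 59*1/35 = -48/23 - 59/35 = -3037/805 ≈ -3.7727)
P(C) = 3 (P(C) = 4 - C/C = 4 - 1*1 = 4 - 1 = 3)
g = 13 (g = (6 + 1) + 6 = 7 + 6 = 13)
q = 5013/805 (q = (3 - 3037/805) + 7 = -622/805 + 7 = 5013/805 ≈ 6.2273)
q*g = (5013/805)*13 = 65169/805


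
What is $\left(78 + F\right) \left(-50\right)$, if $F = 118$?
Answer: $-9800$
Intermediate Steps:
$\left(78 + F\right) \left(-50\right) = \left(78 + 118\right) \left(-50\right) = 196 \left(-50\right) = -9800$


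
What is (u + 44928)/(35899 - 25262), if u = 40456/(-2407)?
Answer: 108101240/25603259 ≈ 4.2222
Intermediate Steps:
u = -40456/2407 (u = 40456*(-1/2407) = -40456/2407 ≈ -16.808)
(u + 44928)/(35899 - 25262) = (-40456/2407 + 44928)/(35899 - 25262) = (108101240/2407)/10637 = (108101240/2407)*(1/10637) = 108101240/25603259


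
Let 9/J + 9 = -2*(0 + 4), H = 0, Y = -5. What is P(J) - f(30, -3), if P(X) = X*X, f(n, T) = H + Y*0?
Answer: 81/289 ≈ 0.28028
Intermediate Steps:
J = -9/17 (J = 9/(-9 - 2*(0 + 4)) = 9/(-9 - 2*4) = 9/(-9 - 8) = 9/(-17) = 9*(-1/17) = -9/17 ≈ -0.52941)
f(n, T) = 0 (f(n, T) = 0 - 5*0 = 0 + 0 = 0)
P(X) = X²
P(J) - f(30, -3) = (-9/17)² - 1*0 = 81/289 + 0 = 81/289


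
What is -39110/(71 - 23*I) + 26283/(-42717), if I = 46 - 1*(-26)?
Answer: 108600221/4513763 ≈ 24.060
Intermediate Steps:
I = 72 (I = 46 + 26 = 72)
-39110/(71 - 23*I) + 26283/(-42717) = -39110/(71 - 23*72) + 26283/(-42717) = -39110/(71 - 1656) + 26283*(-1/42717) = -39110/(-1585) - 8761/14239 = -39110*(-1/1585) - 8761/14239 = 7822/317 - 8761/14239 = 108600221/4513763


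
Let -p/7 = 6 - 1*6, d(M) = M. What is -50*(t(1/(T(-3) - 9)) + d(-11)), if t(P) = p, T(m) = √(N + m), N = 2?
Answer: 550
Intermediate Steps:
T(m) = √(2 + m)
p = 0 (p = -7*(6 - 1*6) = -7*(6 - 6) = -7*0 = 0)
t(P) = 0
-50*(t(1/(T(-3) - 9)) + d(-11)) = -50*(0 - 11) = -50*(-11) = 550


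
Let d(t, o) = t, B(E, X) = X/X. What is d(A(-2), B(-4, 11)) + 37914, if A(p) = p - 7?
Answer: 37905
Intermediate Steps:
A(p) = -7 + p
B(E, X) = 1
d(A(-2), B(-4, 11)) + 37914 = (-7 - 2) + 37914 = -9 + 37914 = 37905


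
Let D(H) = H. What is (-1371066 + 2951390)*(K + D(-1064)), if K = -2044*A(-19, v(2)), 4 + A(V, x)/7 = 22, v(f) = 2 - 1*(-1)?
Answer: -408684428992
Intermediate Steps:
v(f) = 3 (v(f) = 2 + 1 = 3)
A(V, x) = 126 (A(V, x) = -28 + 7*22 = -28 + 154 = 126)
K = -257544 (K = -2044*126 = -257544)
(-1371066 + 2951390)*(K + D(-1064)) = (-1371066 + 2951390)*(-257544 - 1064) = 1580324*(-258608) = -408684428992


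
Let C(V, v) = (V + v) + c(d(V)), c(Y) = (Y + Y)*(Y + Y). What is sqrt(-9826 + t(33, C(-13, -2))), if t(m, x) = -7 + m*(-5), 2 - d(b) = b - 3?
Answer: I*sqrt(9998) ≈ 99.99*I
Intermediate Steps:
d(b) = 5 - b (d(b) = 2 - (b - 3) = 2 - (-3 + b) = 2 + (3 - b) = 5 - b)
c(Y) = 4*Y**2 (c(Y) = (2*Y)*(2*Y) = 4*Y**2)
C(V, v) = V + v + 4*(5 - V)**2 (C(V, v) = (V + v) + 4*(5 - V)**2 = V + v + 4*(5 - V)**2)
t(m, x) = -7 - 5*m
sqrt(-9826 + t(33, C(-13, -2))) = sqrt(-9826 + (-7 - 5*33)) = sqrt(-9826 + (-7 - 165)) = sqrt(-9826 - 172) = sqrt(-9998) = I*sqrt(9998)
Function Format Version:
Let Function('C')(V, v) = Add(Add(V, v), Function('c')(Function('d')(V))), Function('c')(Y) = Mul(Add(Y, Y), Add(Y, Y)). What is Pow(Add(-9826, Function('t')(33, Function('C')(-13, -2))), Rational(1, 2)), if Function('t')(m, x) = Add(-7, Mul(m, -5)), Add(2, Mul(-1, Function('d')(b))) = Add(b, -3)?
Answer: Mul(I, Pow(9998, Rational(1, 2))) ≈ Mul(99.990, I)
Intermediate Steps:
Function('d')(b) = Add(5, Mul(-1, b)) (Function('d')(b) = Add(2, Mul(-1, Add(b, -3))) = Add(2, Mul(-1, Add(-3, b))) = Add(2, Add(3, Mul(-1, b))) = Add(5, Mul(-1, b)))
Function('c')(Y) = Mul(4, Pow(Y, 2)) (Function('c')(Y) = Mul(Mul(2, Y), Mul(2, Y)) = Mul(4, Pow(Y, 2)))
Function('C')(V, v) = Add(V, v, Mul(4, Pow(Add(5, Mul(-1, V)), 2))) (Function('C')(V, v) = Add(Add(V, v), Mul(4, Pow(Add(5, Mul(-1, V)), 2))) = Add(V, v, Mul(4, Pow(Add(5, Mul(-1, V)), 2))))
Function('t')(m, x) = Add(-7, Mul(-5, m))
Pow(Add(-9826, Function('t')(33, Function('C')(-13, -2))), Rational(1, 2)) = Pow(Add(-9826, Add(-7, Mul(-5, 33))), Rational(1, 2)) = Pow(Add(-9826, Add(-7, -165)), Rational(1, 2)) = Pow(Add(-9826, -172), Rational(1, 2)) = Pow(-9998, Rational(1, 2)) = Mul(I, Pow(9998, Rational(1, 2)))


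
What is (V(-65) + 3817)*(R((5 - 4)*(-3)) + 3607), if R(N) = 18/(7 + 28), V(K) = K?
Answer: 67676968/5 ≈ 1.3535e+7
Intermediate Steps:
R(N) = 18/35
(V(-65) + 3817)*(R((5 - 4)*(-3)) + 3607) = (-65 + 3817)*(18/35 + 3607) = 3752*(126263/35) = 67676968/5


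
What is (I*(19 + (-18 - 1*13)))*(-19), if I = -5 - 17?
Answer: -5016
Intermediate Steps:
I = -22
(I*(19 + (-18 - 1*13)))*(-19) = -22*(19 + (-18 - 1*13))*(-19) = -22*(19 + (-18 - 13))*(-19) = -22*(19 - 31)*(-19) = -22*(-12)*(-19) = 264*(-19) = -5016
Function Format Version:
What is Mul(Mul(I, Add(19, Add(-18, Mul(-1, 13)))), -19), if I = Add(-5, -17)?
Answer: -5016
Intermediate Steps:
I = -22
Mul(Mul(I, Add(19, Add(-18, Mul(-1, 13)))), -19) = Mul(Mul(-22, Add(19, Add(-18, Mul(-1, 13)))), -19) = Mul(Mul(-22, Add(19, Add(-18, -13))), -19) = Mul(Mul(-22, Add(19, -31)), -19) = Mul(Mul(-22, -12), -19) = Mul(264, -19) = -5016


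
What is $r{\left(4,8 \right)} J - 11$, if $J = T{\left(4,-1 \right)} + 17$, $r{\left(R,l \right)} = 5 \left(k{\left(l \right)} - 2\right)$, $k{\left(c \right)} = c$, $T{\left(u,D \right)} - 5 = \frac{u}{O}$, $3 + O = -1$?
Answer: $619$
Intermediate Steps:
$O = -4$ ($O = -3 - 1 = -4$)
$T{\left(u,D \right)} = 5 - \frac{u}{4}$ ($T{\left(u,D \right)} = 5 + \frac{u}{-4} = 5 + u \left(- \frac{1}{4}\right) = 5 - \frac{u}{4}$)
$r{\left(R,l \right)} = -10 + 5 l$ ($r{\left(R,l \right)} = 5 \left(l - 2\right) = 5 \left(-2 + l\right) = -10 + 5 l$)
$J = 21$ ($J = \left(5 - 1\right) + 17 = 4 + 17 = 21$)
$r{\left(4,8 \right)} J - 11 = \left(-10 + 5 \cdot 8\right) 21 - 11 = \left(-10 + 40\right) 21 - 11 = 30 \cdot 21 - 11 = 630 - 11 = 619$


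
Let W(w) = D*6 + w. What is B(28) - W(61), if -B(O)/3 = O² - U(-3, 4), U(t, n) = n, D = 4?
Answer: -2425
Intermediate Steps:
W(w) = 24 + w (W(w) = 4*6 + w = 24 + w)
B(O) = 12 - 3*O² (B(O) = -3*(O² - 1*4) = -3*(O² - 4) = -3*(-4 + O²) = 12 - 3*O²)
B(28) - W(61) = (12 - 3*28²) - (24 + 61) = (12 - 3*784) - 1*85 = (12 - 2352) - 85 = -2340 - 85 = -2425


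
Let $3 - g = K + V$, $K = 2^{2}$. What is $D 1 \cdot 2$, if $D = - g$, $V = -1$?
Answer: $0$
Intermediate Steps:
$K = 4$
$g = 0$ ($g = 3 - \left(4 - 1\right) = 3 - 3 = 0$)
$D = 0$ ($D = \left(-1\right) 0 = 0$)
$D 1 \cdot 2 = 0 \cdot 1 \cdot 2 = 0 \cdot 2 = 0$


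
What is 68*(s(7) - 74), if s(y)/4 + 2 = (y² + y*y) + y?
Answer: 22984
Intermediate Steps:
s(y) = -8 + 4*y + 8*y² (s(y) = -8 + 4*((y² + y*y) + y) = -8 + 4*((y² + y²) + y) = -8 + 4*(2*y² + y) = -8 + 4*(y + 2*y²) = -8 + (4*y + 8*y²) = -8 + 4*y + 8*y²)
68*(s(7) - 74) = 68*((-8 + 4*7 + 8*7²) - 74) = 68*((-8 + 28 + 8*49) - 74) = 68*((-8 + 28 + 392) - 74) = 68*(412 - 74) = 68*338 = 22984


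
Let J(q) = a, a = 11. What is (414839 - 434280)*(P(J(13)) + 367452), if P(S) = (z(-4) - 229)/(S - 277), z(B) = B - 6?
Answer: -1900211378711/266 ≈ -7.1437e+9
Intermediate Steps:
J(q) = 11
z(B) = -6 + B
P(S) = -239/(-277 + S) (P(S) = ((-6 - 4) - 229)/(S - 277) = (-10 - 229)/(-277 + S) = -239/(-277 + S))
(414839 - 434280)*(P(J(13)) + 367452) = (414839 - 434280)*(-239/(-277 + 11) + 367452) = -19441*(-239/(-266) + 367452) = -19441*(-239*(-1/266) + 367452) = -19441*(239/266 + 367452) = -19441*97742471/266 = -1900211378711/266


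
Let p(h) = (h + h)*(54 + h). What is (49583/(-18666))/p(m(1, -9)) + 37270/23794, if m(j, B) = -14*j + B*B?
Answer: 5639302625789/3600633284028 ≈ 1.5662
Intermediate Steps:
m(j, B) = B² - 14*j (m(j, B) = -14*j + B² = B² - 14*j)
p(h) = 2*h*(54 + h) (p(h) = (2*h)*(54 + h) = 2*h*(54 + h))
(49583/(-18666))/p(m(1, -9)) + 37270/23794 = (49583/(-18666))/((2*((-9)² - 14*1)*(54 + ((-9)² - 14*1)))) + 37270/23794 = (49583*(-1/18666))/((2*(81 - 14)*(54 + (81 - 14)))) + 37270*(1/23794) = -49583*1/(134*(54 + 67))/18666 + 18635/11897 = -49583/(18666*(2*67*121)) + 18635/11897 = -49583/18666/16214 + 18635/11897 = -49583/18666*1/16214 + 18635/11897 = -49583/302650524 + 18635/11897 = 5639302625789/3600633284028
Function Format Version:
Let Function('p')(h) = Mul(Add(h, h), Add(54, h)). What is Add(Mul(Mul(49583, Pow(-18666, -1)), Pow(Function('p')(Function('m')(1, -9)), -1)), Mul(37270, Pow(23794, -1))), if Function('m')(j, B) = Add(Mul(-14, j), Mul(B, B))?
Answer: Rational(5639302625789, 3600633284028) ≈ 1.5662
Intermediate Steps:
Function('m')(j, B) = Add(Pow(B, 2), Mul(-14, j)) (Function('m')(j, B) = Add(Mul(-14, j), Pow(B, 2)) = Add(Pow(B, 2), Mul(-14, j)))
Function('p')(h) = Mul(2, h, Add(54, h)) (Function('p')(h) = Mul(Mul(2, h), Add(54, h)) = Mul(2, h, Add(54, h)))
Add(Mul(Mul(49583, Pow(-18666, -1)), Pow(Function('p')(Function('m')(1, -9)), -1)), Mul(37270, Pow(23794, -1))) = Add(Mul(Mul(49583, Pow(-18666, -1)), Pow(Mul(2, Add(Pow(-9, 2), Mul(-14, 1)), Add(54, Add(Pow(-9, 2), Mul(-14, 1)))), -1)), Mul(37270, Pow(23794, -1))) = Add(Mul(Mul(49583, Rational(-1, 18666)), Pow(Mul(2, Add(81, -14), Add(54, Add(81, -14))), -1)), Mul(37270, Rational(1, 23794))) = Add(Mul(Rational(-49583, 18666), Pow(Mul(2, 67, Add(54, 67)), -1)), Rational(18635, 11897)) = Add(Mul(Rational(-49583, 18666), Pow(Mul(2, 67, 121), -1)), Rational(18635, 11897)) = Add(Mul(Rational(-49583, 18666), Pow(16214, -1)), Rational(18635, 11897)) = Add(Mul(Rational(-49583, 18666), Rational(1, 16214)), Rational(18635, 11897)) = Add(Rational(-49583, 302650524), Rational(18635, 11897)) = Rational(5639302625789, 3600633284028)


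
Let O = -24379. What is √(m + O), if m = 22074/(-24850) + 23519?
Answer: I*√5316178889/2485 ≈ 29.341*I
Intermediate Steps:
m = 292212538/12425 (m = 22074*(-1/24850) + 23519 = -11037/12425 + 23519 = 292212538/12425 ≈ 23518.)
√(m + O) = √(292212538/12425 - 24379) = √(-10696537/12425) = I*√5316178889/2485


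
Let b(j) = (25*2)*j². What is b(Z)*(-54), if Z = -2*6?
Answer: -388800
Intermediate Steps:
Z = -12
b(j) = 50*j²
b(Z)*(-54) = (50*(-12)²)*(-54) = (50*144)*(-54) = 7200*(-54) = -388800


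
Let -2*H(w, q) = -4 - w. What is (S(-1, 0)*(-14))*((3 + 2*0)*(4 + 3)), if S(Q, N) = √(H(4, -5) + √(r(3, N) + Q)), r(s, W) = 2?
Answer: -294*√5 ≈ -657.40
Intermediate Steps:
H(w, q) = 2 + w/2 (H(w, q) = -(-4 - w)/2 = 2 + w/2)
S(Q, N) = √(4 + √(2 + Q)) (S(Q, N) = √((2 + (½)*4) + √(2 + Q)) = √((2 + 2) + √(2 + Q)) = √(4 + √(2 + Q)))
(S(-1, 0)*(-14))*((3 + 2*0)*(4 + 3)) = (√(4 + √(2 - 1))*(-14))*((3 + 2*0)*(4 + 3)) = (√(4 + √1)*(-14))*((3 + 0)*7) = (√(4 + 1)*(-14))*(3*7) = (√5*(-14))*21 = -14*√5*21 = -294*√5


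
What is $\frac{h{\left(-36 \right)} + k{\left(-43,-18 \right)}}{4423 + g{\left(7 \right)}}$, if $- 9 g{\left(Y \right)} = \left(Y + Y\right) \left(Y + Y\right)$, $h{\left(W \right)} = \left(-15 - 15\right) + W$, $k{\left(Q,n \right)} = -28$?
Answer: $- \frac{846}{39611} \approx -0.021358$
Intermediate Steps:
$h{\left(W \right)} = -30 + W$
$g{\left(Y \right)} = - \frac{4 Y^{2}}{9}$ ($g{\left(Y \right)} = - \frac{\left(Y + Y\right) \left(Y + Y\right)}{9} = - \frac{2 Y 2 Y}{9} = - \frac{4 Y^{2}}{9}$)
$\frac{h{\left(-36 \right)} + k{\left(-43,-18 \right)}}{4423 + g{\left(7 \right)}} = \frac{\left(-30 - 36\right) - 28}{4423 - \frac{4 \cdot 7^{2}}{9}} = \frac{-66 - 28}{4423 - \frac{196}{9}} = - \frac{94}{4423 - \frac{196}{9}} = - \frac{94}{\frac{39611}{9}} = \left(-94\right) \frac{9}{39611} = - \frac{846}{39611}$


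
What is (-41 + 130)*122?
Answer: 10858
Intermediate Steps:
(-41 + 130)*122 = 89*122 = 10858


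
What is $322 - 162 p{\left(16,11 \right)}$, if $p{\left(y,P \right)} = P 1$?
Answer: $-1460$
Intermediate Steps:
$p{\left(y,P \right)} = P$
$322 - 162 p{\left(16,11 \right)} = 322 - 1782 = -1460$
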